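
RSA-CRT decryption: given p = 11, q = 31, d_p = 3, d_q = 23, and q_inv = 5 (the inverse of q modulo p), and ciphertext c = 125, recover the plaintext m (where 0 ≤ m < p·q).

m₁ = c^(d_p) mod p: c ≡ 4 (mod 11), and 4^3 mod 11 = 9.
m₂ = c^(d_q) mod q: c ≡ 1 (mod 31), and 1^23 mod 31 = 1.
h = q_inv·(m₁ − m₂) mod p = 5·(9 − 1) mod 11 = 7.
m = m₂ + h·q = 1 + 7·31 = 218.

218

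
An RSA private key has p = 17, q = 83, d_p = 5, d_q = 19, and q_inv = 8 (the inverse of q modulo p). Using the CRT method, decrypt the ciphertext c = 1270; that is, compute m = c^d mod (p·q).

496

m₁ = c^(d_p) mod p: c ≡ 12 (mod 17), and 12^5 mod 17 = 3.
m₂ = c^(d_q) mod q: c ≡ 25 (mod 83), and 25^19 mod 83 = 81.
h = q_inv·(m₁ − m₂) mod p = 8·(3 − 81) mod 17 = 5.
m = m₂ + h·q = 81 + 5·83 = 496.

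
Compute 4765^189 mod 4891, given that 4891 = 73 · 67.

Mod 73: 4765 ≡ 20; by Fermat, exponent reduces to 189 mod 72 = 45; 20^45 ≡ 63 (mod 73).
Mod 67: 4765 ≡ 8; by Fermat, exponent reduces to 189 mod 66 = 57; 8^57 ≡ 3 (mod 67).
Combine by CRT: x ≡ 63 (mod 73), x ≡ 3 (mod 67) ⇒ x ≡ 4224 (mod 4891).

4224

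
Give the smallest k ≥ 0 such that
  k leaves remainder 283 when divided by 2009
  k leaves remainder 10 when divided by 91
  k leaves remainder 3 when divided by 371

gcd(2009, 91) = 7 and 7 | (10 − 283), so the pair is consistent; merging gives k ≡ 283 (mod 26117), where 26117 = lcm(2009, 91).
gcd(26117, 371) = 7 and 7 | (3 − 283), so the pair is consistent; merging gives k ≡ 1071080 (mod 1384201), where 1384201 = lcm(26117, 371).
The solution is unique modulo lcm(2009, 91, 371) = 1384201.

1071080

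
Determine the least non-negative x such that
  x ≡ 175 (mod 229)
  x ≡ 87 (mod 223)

From x ≡ 175 (mod 229) write x = 175 + 229t. Substituting into x ≡ 87 (mod 223) gives 229t ≡ 135 (mod 223), and since 6⁻¹ ≡ 186 (mod 223), t ≡ 134. Hence x ≡ 175 + 229·134 = 30861 (mod 51067).

30861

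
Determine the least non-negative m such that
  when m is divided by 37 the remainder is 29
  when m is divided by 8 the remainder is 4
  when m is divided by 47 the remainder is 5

10204

Combine the congruences pairwise.
From m ≡ 29 (mod 37) write m = 29 + 37t. Substituting into m ≡ 4 (mod 8) gives 37t ≡ 7 (mod 8), and since 5⁻¹ ≡ 5 (mod 8), t ≡ 3. Hence m ≡ 29 + 37·3 = 140 (mod 296).
From m ≡ 140 (mod 296) write m = 140 + 296t. Substituting into m ≡ 5 (mod 47) gives 296t ≡ 6 (mod 47), and since 14⁻¹ ≡ 37 (mod 47), t ≡ 34. Hence m ≡ 140 + 296·34 = 10204 (mod 13912).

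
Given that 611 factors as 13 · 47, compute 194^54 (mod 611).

Mod 13: 194 ≡ 12; by Fermat, exponent reduces to 54 mod 12 = 6; 12^6 ≡ 1 (mod 13).
Mod 47: 194 ≡ 6; by Fermat, exponent reduces to 54 mod 46 = 8; 6^8 ≡ 24 (mod 47).
Combine by CRT: x ≡ 1 (mod 13), x ≡ 24 (mod 47) ⇒ x ≡ 118 (mod 611).

118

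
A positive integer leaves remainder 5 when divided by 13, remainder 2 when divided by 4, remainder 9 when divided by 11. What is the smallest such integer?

Combine the congruences pairwise.
From m ≡ 5 (mod 13) write m = 5 + 13t. Substituting into m ≡ 2 (mod 4) gives 13t ≡ 1 (mod 4), and since 1⁻¹ ≡ 1 (mod 4), t ≡ 1. Hence m ≡ 5 + 13·1 = 18 (mod 52).
From m ≡ 18 (mod 52) write m = 18 + 52t. Substituting into m ≡ 9 (mod 11) gives 52t ≡ 2 (mod 11), and since 8⁻¹ ≡ 7 (mod 11), t ≡ 3. Hence m ≡ 18 + 52·3 = 174 (mod 572).

174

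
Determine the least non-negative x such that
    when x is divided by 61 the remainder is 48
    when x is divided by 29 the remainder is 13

From x ≡ 48 (mod 61) write x = 48 + 61t. Substituting into x ≡ 13 (mod 29) gives 61t ≡ 23 (mod 29), and since 3⁻¹ ≡ 10 (mod 29), t ≡ 27. Hence x ≡ 48 + 61·27 = 1695 (mod 1769).

1695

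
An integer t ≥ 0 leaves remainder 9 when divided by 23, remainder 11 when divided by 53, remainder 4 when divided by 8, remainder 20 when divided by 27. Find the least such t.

36740

The moduli are pairwise coprime; N = 23·53·8·27 = 263304.
N/23 = 11448; 11448 ≡ 17 (mod 23); 17·19 ≡ 1, so inverse 19.
N/53 = 4968; 4968 ≡ 39 (mod 53); 39·34 ≡ 1, so inverse 34.
N/8 = 32913; 32913 ≡ 1 (mod 8), inverse 1.
N/27 = 9752; 9752 ≡ 5 (mod 27); 5·11 ≡ 1, so inverse 11.
t ≡ 9·11448·19 + 11·4968·34 + 4·32913·1 + 20·9752·11 = 6092732.
6092732 mod 263304 = 36740.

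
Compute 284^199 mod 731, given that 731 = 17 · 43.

Mod 17: 284 ≡ 12; by Fermat, exponent reduces to 199 mod 16 = 7; 12^7 ≡ 7 (mod 17).
Mod 43: 284 ≡ 26; by Fermat, exponent reduces to 199 mod 42 = 31; 26^31 ≡ 34 (mod 43).
Combine by CRT: x ≡ 7 (mod 17), x ≡ 34 (mod 43) ⇒ x ≡ 636 (mod 731).

636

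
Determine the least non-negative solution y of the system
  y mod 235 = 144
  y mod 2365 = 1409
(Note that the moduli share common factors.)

gcd(235, 2365) = 5 and 5 | (1409 − 144), so the pair is consistent; merging gives y ≡ 98374 (mod 111155), where 111155 = lcm(235, 2365).
The solution is unique modulo lcm(235, 2365) = 111155.

98374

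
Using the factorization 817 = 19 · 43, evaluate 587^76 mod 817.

396

Mod 19: 587 ≡ 17; by Fermat, exponent reduces to 76 mod 18 = 4; 17^4 ≡ 16 (mod 19).
Mod 43: 587 ≡ 28; by Fermat, exponent reduces to 76 mod 42 = 34; 28^34 ≡ 9 (mod 43).
Combine by CRT: x ≡ 16 (mod 19), x ≡ 9 (mod 43) ⇒ x ≡ 396 (mod 817).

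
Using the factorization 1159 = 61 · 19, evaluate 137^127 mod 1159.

327

Mod 61: 137 ≡ 15; by Fermat, exponent reduces to 127 mod 60 = 7; 15^7 ≡ 22 (mod 61).
Mod 19: 137 ≡ 4; by Fermat, exponent reduces to 127 mod 18 = 1; 4^1 ≡ 4 (mod 19).
Combine by CRT: x ≡ 22 (mod 61), x ≡ 4 (mod 19) ⇒ x ≡ 327 (mod 1159).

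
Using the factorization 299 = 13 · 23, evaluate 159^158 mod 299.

Mod 13: 159 ≡ 3; by Fermat, exponent reduces to 158 mod 12 = 2; 3^2 ≡ 9 (mod 13).
Mod 23: 159 ≡ 21; by Fermat, exponent reduces to 158 mod 22 = 4; 21^4 ≡ 16 (mod 23).
Combine by CRT: x ≡ 9 (mod 13), x ≡ 16 (mod 23) ⇒ x ≡ 269 (mod 299).

269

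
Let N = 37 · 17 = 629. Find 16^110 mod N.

256

Mod 37: 16 ≡ 16; by Fermat, exponent reduces to 110 mod 36 = 2; 16^2 ≡ 34 (mod 37).
Mod 17: 16 ≡ 16; by Fermat, exponent reduces to 110 mod 16 = 14; 16^14 ≡ 1 (mod 17).
Combine by CRT: x ≡ 34 (mod 37), x ≡ 1 (mod 17) ⇒ x ≡ 256 (mod 629).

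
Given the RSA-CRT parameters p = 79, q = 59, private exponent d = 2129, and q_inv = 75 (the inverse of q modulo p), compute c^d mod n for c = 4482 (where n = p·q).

d_p = d mod (p−1) = 2129 mod 78 = 23; d_q = d mod (q−1) = 41.
m₁ = c^(d_p) mod p: c ≡ 58 (mod 79), and 58^23 mod 79 = 57.
m₂ = c^(d_q) mod q: c ≡ 57 (mod 59), and 57^41 mod 59 = 25.
h = q_inv·(m₁ − m₂) mod p = 75·(57 − 25) mod 79 = 30.
m = m₂ + h·q = 25 + 30·59 = 1795.

1795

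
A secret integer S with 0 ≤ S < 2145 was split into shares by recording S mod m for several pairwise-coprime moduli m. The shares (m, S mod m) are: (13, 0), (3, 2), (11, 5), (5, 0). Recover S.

1820

The moduli are pairwise coprime; N = 13·3·11·5 = 2145.
N/13 = 165; 165 ≡ 9 (mod 13); 9·3 ≡ 1, so inverse 3.
N/3 = 715; 715 ≡ 1 (mod 3), inverse 1.
N/11 = 195; 195 ≡ 8 (mod 11); 8·7 ≡ 1, so inverse 7.
N/5 = 429; 429 ≡ 4 (mod 5); 4·4 ≡ 1, so inverse 4.
S ≡ 0·165·3 + 2·715·1 + 5·195·7 + 0·429·4 = 8255.
8255 mod 2145 = 1820.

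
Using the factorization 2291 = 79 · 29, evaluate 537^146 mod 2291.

Mod 79: 537 ≡ 63; by Fermat, exponent reduces to 146 mod 78 = 68; 63^68 ≡ 40 (mod 79).
Mod 29: 537 ≡ 15; by Fermat, exponent reduces to 146 mod 28 = 6; 15^6 ≡ 5 (mod 29).
Combine by CRT: x ≡ 40 (mod 79), x ≡ 5 (mod 29) ⇒ x ≡ 672 (mod 2291).

672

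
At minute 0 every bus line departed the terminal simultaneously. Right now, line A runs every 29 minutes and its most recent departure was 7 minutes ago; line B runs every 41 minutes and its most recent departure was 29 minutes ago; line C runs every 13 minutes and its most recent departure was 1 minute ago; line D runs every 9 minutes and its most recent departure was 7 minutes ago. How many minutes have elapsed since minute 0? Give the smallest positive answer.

Combine the congruences pairwise.
From t ≡ 7 (mod 29) write t = 7 + 29s. Substituting into t ≡ 29 (mod 41) gives 29s ≡ 22 (mod 41), and since 29⁻¹ ≡ 17 (mod 41), s ≡ 5. Hence t ≡ 7 + 29·5 = 152 (mod 1189).
From t ≡ 152 (mod 1189) write t = 152 + 1189s. Substituting into t ≡ 1 (mod 13) gives 1189s ≡ 5 (mod 13), and since 6⁻¹ ≡ 11 (mod 13), s ≡ 3. Hence t ≡ 152 + 1189·3 = 3719 (mod 15457).
From t ≡ 3719 (mod 15457) write t = 3719 + 15457s. Substituting into t ≡ 7 (mod 9) gives 15457s ≡ 5 (mod 9), and since 4⁻¹ ≡ 7 (mod 9), s ≡ 8. Hence t ≡ 3719 + 15457·8 = 127375 (mod 139113).

127375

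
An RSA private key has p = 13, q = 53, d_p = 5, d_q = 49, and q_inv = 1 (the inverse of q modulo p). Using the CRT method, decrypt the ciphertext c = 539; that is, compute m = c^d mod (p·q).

m₁ = c^(d_p) mod p: c ≡ 6 (mod 13), and 6^5 mod 13 = 2.
m₂ = c^(d_q) mod q: c ≡ 9 (mod 53), and 9^49 mod 53 = 4.
h = q_inv·(m₁ − m₂) mod p = 1·(2 − 4) mod 13 = 11.
m = m₂ + h·q = 4 + 11·53 = 587.

587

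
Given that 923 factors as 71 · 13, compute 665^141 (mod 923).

Mod 71: 665 ≡ 26; by Fermat, exponent reduces to 141 mod 70 = 1; 26^1 ≡ 26 (mod 71).
Mod 13: 665 ≡ 2; by Fermat, exponent reduces to 141 mod 12 = 9; 2^9 ≡ 5 (mod 13).
Combine by CRT: x ≡ 26 (mod 71), x ≡ 5 (mod 13) ⇒ x ≡ 239 (mod 923).

239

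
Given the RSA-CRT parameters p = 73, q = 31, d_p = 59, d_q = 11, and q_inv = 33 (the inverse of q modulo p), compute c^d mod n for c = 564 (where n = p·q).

m₁ = c^(d_p) mod p: c ≡ 53 (mod 73), and 53^59 mod 73 = 47.
m₂ = c^(d_q) mod q: c ≡ 6 (mod 31), and 6^11 mod 31 = 26.
h = q_inv·(m₁ − m₂) mod p = 33·(47 − 26) mod 73 = 36.
m = m₂ + h·q = 26 + 36·31 = 1142.

1142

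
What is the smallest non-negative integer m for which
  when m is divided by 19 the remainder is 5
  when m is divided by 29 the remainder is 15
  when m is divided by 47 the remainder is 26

8251

The moduli are pairwise coprime; N = 19·29·47 = 25897.
N/19 = 1363; 1363 ≡ 14 (mod 19); 14·15 ≡ 1, so inverse 15.
N/29 = 893; 893 ≡ 23 (mod 29); 23·24 ≡ 1, so inverse 24.
N/47 = 551; 551 ≡ 34 (mod 47); 34·18 ≡ 1, so inverse 18.
m ≡ 5·1363·15 + 15·893·24 + 26·551·18 = 681573.
681573 mod 25897 = 8251.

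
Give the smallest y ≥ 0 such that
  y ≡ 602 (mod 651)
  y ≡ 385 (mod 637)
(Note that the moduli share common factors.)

Combine the congruences pairwise.
gcd(651, 637) = 7 and 7 | (385 − 602), so the pair is consistent; merging gives y ≡ 20132 (mod 59241), where 59241 = lcm(651, 637).
The solution is unique modulo lcm(651, 637) = 59241.

20132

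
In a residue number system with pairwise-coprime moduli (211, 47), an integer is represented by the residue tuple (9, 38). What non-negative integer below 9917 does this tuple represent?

7605

Combine the congruences pairwise.
From x ≡ 9 (mod 211) write x = 9 + 211t. Substituting into x ≡ 38 (mod 47) gives 211t ≡ 29 (mod 47), and since 23⁻¹ ≡ 45 (mod 47), t ≡ 36. Hence x ≡ 9 + 211·36 = 7605 (mod 9917).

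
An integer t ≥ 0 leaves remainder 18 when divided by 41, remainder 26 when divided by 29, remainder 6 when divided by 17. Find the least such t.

19862

The moduli are pairwise coprime; N = 41·29·17 = 20213.
N/41 = 493; 493 ≡ 1 (mod 41), inverse 1.
N/29 = 697; 697 ≡ 1 (mod 29), inverse 1.
N/17 = 1189; 1189 ≡ 16 (mod 17); 16·16 ≡ 1, so inverse 16.
t ≡ 18·493·1 + 26·697·1 + 6·1189·16 = 141140.
141140 mod 20213 = 19862.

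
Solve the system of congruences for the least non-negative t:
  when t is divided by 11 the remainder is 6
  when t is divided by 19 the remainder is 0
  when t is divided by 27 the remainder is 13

2470

The moduli are pairwise coprime; N = 11·19·27 = 5643.
N/11 = 513; 513 ≡ 7 (mod 11); 7·8 ≡ 1, so inverse 8.
N/19 = 297; 297 ≡ 12 (mod 19); 12·8 ≡ 1, so inverse 8.
N/27 = 209; 209 ≡ 20 (mod 27); 20·23 ≡ 1, so inverse 23.
t ≡ 6·513·8 + 0·297·8 + 13·209·23 = 87115.
87115 mod 5643 = 2470.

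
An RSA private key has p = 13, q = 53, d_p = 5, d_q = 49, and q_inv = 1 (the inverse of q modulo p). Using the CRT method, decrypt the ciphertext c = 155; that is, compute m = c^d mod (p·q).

m₁ = c^(d_p) mod p: c ≡ 12 (mod 13), and 12^5 mod 13 = 12.
m₂ = c^(d_q) mod q: c ≡ 49 (mod 53), and 49^49 mod 53 = 24.
h = q_inv·(m₁ − m₂) mod p = 1·(12 − 24) mod 13 = 1.
m = m₂ + h·q = 24 + 1·53 = 77.

77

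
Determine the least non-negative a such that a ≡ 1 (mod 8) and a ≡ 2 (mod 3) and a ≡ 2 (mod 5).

17

The moduli are pairwise coprime; N = 8·3·5 = 120.
N/8 = 15; 15 ≡ 7 (mod 8); 7·7 ≡ 1, so inverse 7.
N/3 = 40; 40 ≡ 1 (mod 3), inverse 1.
N/5 = 24; 24 ≡ 4 (mod 5); 4·4 ≡ 1, so inverse 4.
a ≡ 1·15·7 + 2·40·1 + 2·24·4 = 377.
377 mod 120 = 17.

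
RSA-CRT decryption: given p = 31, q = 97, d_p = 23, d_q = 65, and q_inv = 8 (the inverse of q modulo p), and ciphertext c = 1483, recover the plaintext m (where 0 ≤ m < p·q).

m₁ = c^(d_p) mod p: c ≡ 26 (mod 31), and 26^23 mod 31 = 6.
m₂ = c^(d_q) mod q: c ≡ 28 (mod 97), and 28^65 mod 97 = 28.
h = q_inv·(m₁ − m₂) mod p = 8·(6 − 28) mod 31 = 10.
m = m₂ + h·q = 28 + 10·97 = 998.

998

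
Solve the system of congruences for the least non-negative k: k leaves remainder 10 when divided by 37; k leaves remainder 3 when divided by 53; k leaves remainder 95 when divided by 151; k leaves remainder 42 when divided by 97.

The moduli are pairwise coprime; N = 37·53·151·97 = 28722767.
N/37 = 776291; 776291 ≡ 31 (mod 37); 31·6 ≡ 1, so inverse 6.
N/53 = 541939; 541939 ≡ 14 (mod 53); 14·19 ≡ 1, so inverse 19.
N/151 = 190217; 190217 ≡ 108 (mod 151); 108·7 ≡ 1, so inverse 7.
N/97 = 296111; 296111 ≡ 67 (mod 97); 67·42 ≡ 1, so inverse 42.
k ≡ 10·776291·6 + 3·541939·19 + 95·190217·7 + 42·296111·42 = 726302092.
726302092 mod 28722767 = 8232917.

8232917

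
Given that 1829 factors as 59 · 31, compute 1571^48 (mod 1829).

Mod 59: 1571 ≡ 37; 37^48 ≡ 57 (mod 59).
Mod 31: 1571 ≡ 21; by Fermat, exponent reduces to 48 mod 30 = 18; 21^18 ≡ 8 (mod 31).
Combine by CRT: x ≡ 57 (mod 59), x ≡ 8 (mod 31) ⇒ x ≡ 411 (mod 1829).

411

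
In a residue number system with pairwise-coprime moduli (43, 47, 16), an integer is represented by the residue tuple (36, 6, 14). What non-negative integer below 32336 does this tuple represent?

The moduli are pairwise coprime; N = 43·47·16 = 32336.
N/43 = 752; 752 ≡ 21 (mod 43); 21·41 ≡ 1, so inverse 41.
N/47 = 688; 688 ≡ 30 (mod 47); 30·11 ≡ 1, so inverse 11.
N/16 = 2021; 2021 ≡ 5 (mod 16); 5·13 ≡ 1, so inverse 13.
x ≡ 36·752·41 + 6·688·11 + 14·2021·13 = 1523182.
1523182 mod 32336 = 3390.

3390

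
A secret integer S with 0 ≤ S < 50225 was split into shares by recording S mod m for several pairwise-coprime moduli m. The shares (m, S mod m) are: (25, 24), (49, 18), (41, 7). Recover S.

From S ≡ 24 (mod 25) write S = 24 + 25t. Substituting into S ≡ 18 (mod 49) gives 25t ≡ 43 (mod 49), and since 25⁻¹ ≡ 2 (mod 49), t ≡ 37. Hence S ≡ 24 + 25·37 = 949 (mod 1225).
From S ≡ 949 (mod 1225) write S = 949 + 1225t. Substituting into S ≡ 7 (mod 41) gives 1225t ≡ 1 (mod 41), and since 36⁻¹ ≡ 8 (mod 41), t ≡ 8. Hence S ≡ 949 + 1225·8 = 10749 (mod 50225).

10749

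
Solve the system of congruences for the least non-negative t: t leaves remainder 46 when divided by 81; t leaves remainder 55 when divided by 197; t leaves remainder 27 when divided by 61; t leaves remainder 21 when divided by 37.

The moduli are pairwise coprime; N = 81·197·61·37 = 36014949.
N/81 = 444629; 444629 ≡ 20 (mod 81); 20·77 ≡ 1, so inverse 77.
N/197 = 182817; 182817 ≡ 1 (mod 197), inverse 1.
N/61 = 590409; 590409 ≡ 51 (mod 61); 51·6 ≡ 1, so inverse 6.
N/37 = 973377; 973377 ≡ 18 (mod 37); 18·35 ≡ 1, so inverse 35.
t ≡ 46·444629·77 + 55·182817·1 + 27·590409·6 + 21·973377·35 = 2396009206.
2396009206 mod 36014949 = 19022572.

19022572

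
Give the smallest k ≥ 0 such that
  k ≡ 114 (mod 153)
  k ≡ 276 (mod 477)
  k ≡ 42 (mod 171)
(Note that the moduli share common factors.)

gcd(153, 477) = 9 and 9 | (276 − 114), so the pair is consistent; merging gives k ≡ 4092 (mod 8109), where 8109 = lcm(153, 477).
gcd(8109, 171) = 9 and 9 | (42 − 4092), so the pair is consistent; merging gives k ≡ 125727 (mod 154071), where 154071 = lcm(8109, 171).
The solution is unique modulo lcm(153, 477, 171) = 154071.

125727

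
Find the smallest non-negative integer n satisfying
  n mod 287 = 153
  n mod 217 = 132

2736

gcd(287, 217) = 7 and 7 | (132 − 153), so the pair is consistent; merging gives n ≡ 2736 (mod 8897), where 8897 = lcm(287, 217).
The solution is unique modulo lcm(287, 217) = 8897.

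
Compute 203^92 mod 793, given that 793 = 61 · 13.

Mod 61: 203 ≡ 20; by Fermat, exponent reduces to 92 mod 60 = 32; 20^32 ≡ 34 (mod 61).
Mod 13: 203 ≡ 8; by Fermat, exponent reduces to 92 mod 12 = 8; 8^8 ≡ 1 (mod 13).
Combine by CRT: x ≡ 34 (mod 61), x ≡ 1 (mod 13) ⇒ x ≡ 339 (mod 793).

339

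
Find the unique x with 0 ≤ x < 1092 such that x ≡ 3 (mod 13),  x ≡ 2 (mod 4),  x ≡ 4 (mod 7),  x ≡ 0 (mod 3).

354

The moduli are pairwise coprime; N = 13·4·7·3 = 1092.
N/13 = 84; 84 ≡ 6 (mod 13); 6·11 ≡ 1, so inverse 11.
N/4 = 273; 273 ≡ 1 (mod 4), inverse 1.
N/7 = 156; 156 ≡ 2 (mod 7); 2·4 ≡ 1, so inverse 4.
N/3 = 364; 364 ≡ 1 (mod 3), inverse 1.
x ≡ 3·84·11 + 2·273·1 + 4·156·4 + 0·364·1 = 5814.
5814 mod 1092 = 354.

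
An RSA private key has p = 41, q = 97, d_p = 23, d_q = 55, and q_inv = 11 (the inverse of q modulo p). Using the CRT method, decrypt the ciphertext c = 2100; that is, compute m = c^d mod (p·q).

m₁ = c^(d_p) mod p: c ≡ 9 (mod 41), and 9^23 mod 41 = 32.
m₂ = c^(d_q) mod q: c ≡ 63 (mod 97), and 63^55 mod 97 = 52.
h = q_inv·(m₁ − m₂) mod p = 11·(32 − 52) mod 41 = 26.
m = m₂ + h·q = 52 + 26·97 = 2574.

2574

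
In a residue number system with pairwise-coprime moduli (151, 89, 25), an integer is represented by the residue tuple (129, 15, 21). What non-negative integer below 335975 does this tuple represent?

165021

The moduli are pairwise coprime; N = 151·89·25 = 335975.
N/151 = 2225; 2225 ≡ 111 (mod 151); 111·117 ≡ 1, so inverse 117.
N/89 = 3775; 3775 ≡ 37 (mod 89); 37·77 ≡ 1, so inverse 77.
N/25 = 13439; 13439 ≡ 14 (mod 25); 14·9 ≡ 1, so inverse 9.
x ≡ 129·2225·117 + 15·3775·77 + 21·13439·9 = 40482021.
40482021 mod 335975 = 165021.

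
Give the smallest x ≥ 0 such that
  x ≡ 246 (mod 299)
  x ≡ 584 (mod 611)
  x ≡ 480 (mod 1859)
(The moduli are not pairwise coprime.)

gcd(299, 611) = 13 and 13 | (584 − 246), so the pair is consistent; merging gives x ≡ 12804 (mod 14053), where 14053 = lcm(299, 611).
gcd(14053, 1859) = 13 and 13 | (480 − 12804), so the pair is consistent; merging gives x ≡ 1755376 (mod 2009579), where 2009579 = lcm(14053, 1859).
The solution is unique modulo lcm(299, 611, 1859) = 2009579.

1755376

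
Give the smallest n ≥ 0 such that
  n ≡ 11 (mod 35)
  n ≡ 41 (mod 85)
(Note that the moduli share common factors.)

466

Combine the congruences pairwise.
gcd(35, 85) = 5 and 5 | (41 − 11), so the pair is consistent; merging gives n ≡ 466 (mod 595), where 595 = lcm(35, 85).
The solution is unique modulo lcm(35, 85) = 595.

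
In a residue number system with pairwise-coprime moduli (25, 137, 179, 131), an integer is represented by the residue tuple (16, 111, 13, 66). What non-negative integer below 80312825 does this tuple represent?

9376391

From x ≡ 16 (mod 25) write x = 16 + 25t. Substituting into x ≡ 111 (mod 137) gives 25t ≡ 95 (mod 137), and since 25⁻¹ ≡ 11 (mod 137), t ≡ 86. Hence x ≡ 16 + 25·86 = 2166 (mod 3425).
From x ≡ 2166 (mod 3425) write x = 2166 + 3425t. Substituting into x ≡ 13 (mod 179) gives 3425t ≡ 174 (mod 179), and since 24⁻¹ ≡ 97 (mod 179), t ≡ 52. Hence x ≡ 2166 + 3425·52 = 180266 (mod 613075).
From x ≡ 180266 (mod 613075) write x = 180266 + 613075t. Substituting into x ≡ 66 (mod 131) gives 613075t ≡ 56 (mod 131), and since 126⁻¹ ≡ 26 (mod 131), t ≡ 15. Hence x ≡ 180266 + 613075·15 = 9376391 (mod 80312825).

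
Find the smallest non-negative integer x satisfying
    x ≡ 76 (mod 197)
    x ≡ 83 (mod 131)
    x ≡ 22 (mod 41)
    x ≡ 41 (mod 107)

101192081

The moduli are pairwise coprime; N = 197·131·41·107 = 113215309.
N/197 = 574697; 574697 ≡ 48 (mod 197); 48·78 ≡ 1, so inverse 78.
N/131 = 864239; 864239 ≡ 32 (mod 131); 32·86 ≡ 1, so inverse 86.
N/41 = 2761349; 2761349 ≡ 40 (mod 41); 40·40 ≡ 1, so inverse 40.
N/107 = 1058087; 1058087 ≡ 71 (mod 107); 71·104 ≡ 1, so inverse 104.
x ≡ 76·574697·78 + 83·864239·86 + 22·2761349·40 + 41·1058087·104 = 16517411886.
16517411886 mod 113215309 = 101192081.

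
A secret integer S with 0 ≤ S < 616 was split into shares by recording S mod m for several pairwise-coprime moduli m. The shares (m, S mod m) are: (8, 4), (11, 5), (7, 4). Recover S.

The moduli are pairwise coprime; N = 8·11·7 = 616.
N/8 = 77; 77 ≡ 5 (mod 8); 5·5 ≡ 1, so inverse 5.
N/11 = 56; 56 ≡ 1 (mod 11), inverse 1.
N/7 = 88; 88 ≡ 4 (mod 7); 4·2 ≡ 1, so inverse 2.
S ≡ 4·77·5 + 5·56·1 + 4·88·2 = 2524.
2524 mod 616 = 60.

60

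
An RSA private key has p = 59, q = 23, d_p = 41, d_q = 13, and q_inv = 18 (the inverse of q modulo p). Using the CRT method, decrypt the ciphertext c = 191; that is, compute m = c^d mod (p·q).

365

m₁ = c^(d_p) mod p: c ≡ 14 (mod 59), and 14^41 mod 59 = 11.
m₂ = c^(d_q) mod q: c ≡ 7 (mod 23), and 7^13 mod 23 = 20.
h = q_inv·(m₁ − m₂) mod p = 18·(11 − 20) mod 59 = 15.
m = m₂ + h·q = 20 + 15·23 = 365.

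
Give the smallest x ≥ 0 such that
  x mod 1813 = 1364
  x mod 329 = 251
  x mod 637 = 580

gcd(1813, 329) = 7 and 7 | (251 − 1364), so the pair is consistent; merging gives x ≡ 21307 (mod 85211), where 85211 = lcm(1813, 329).
gcd(85211, 637) = 49 and 49 | (580 − 21307), so the pair is consistent; merging gives x ≡ 958628 (mod 1107743), where 1107743 = lcm(85211, 637).
The solution is unique modulo lcm(1813, 329, 637) = 1107743.

958628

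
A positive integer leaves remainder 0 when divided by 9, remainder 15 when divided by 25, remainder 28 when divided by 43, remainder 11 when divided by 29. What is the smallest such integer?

157365

The moduli are pairwise coprime; M = 9·25·43·29 = 280575.
M/9 = 31175; 31175 ≡ 8 (mod 9); 8·8 ≡ 1, so inverse 8.
M/25 = 11223; 11223 ≡ 23 (mod 25); 23·12 ≡ 1, so inverse 12.
M/43 = 6525; 6525 ≡ 32 (mod 43); 32·39 ≡ 1, so inverse 39.
M/29 = 9675; 9675 ≡ 18 (mod 29); 18·21 ≡ 1, so inverse 21.
N ≡ 0·31175·8 + 15·11223·12 + 28·6525·39 + 11·9675·21 = 11380365.
11380365 mod 280575 = 157365.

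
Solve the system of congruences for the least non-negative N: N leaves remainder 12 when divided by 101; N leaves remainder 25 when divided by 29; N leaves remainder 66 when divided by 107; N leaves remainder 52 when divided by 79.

The moduli are pairwise coprime; M = 101·29·107·79 = 24758837.
M/101 = 245137; 245137 ≡ 10 (mod 101); 10·91 ≡ 1, so inverse 91.
M/29 = 853753; 853753 ≡ 22 (mod 29); 22·4 ≡ 1, so inverse 4.
M/107 = 231391; 231391 ≡ 57 (mod 107); 57·92 ≡ 1, so inverse 92.
M/79 = 313403; 313403 ≡ 10 (mod 79); 10·8 ≡ 1, so inverse 8.
N ≡ 12·245137·91 + 25·853753·4 + 66·231391·92 + 52·313403·8 = 1888446704.
1888446704 mod 24758837 = 6775092.

6775092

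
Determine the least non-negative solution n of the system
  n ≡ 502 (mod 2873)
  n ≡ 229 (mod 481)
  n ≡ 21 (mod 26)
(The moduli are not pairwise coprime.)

gcd(2873, 481) = 13 and 13 | (229 − 502), so the pair is consistent; merging gives n ≡ 60835 (mod 106301), where 106301 = lcm(2873, 481).
gcd(106301, 26) = 13 and 13 | (21 − 60835), so the pair is consistent; merging gives n ≡ 60835 (mod 212602), where 212602 = lcm(106301, 26).
The solution is unique modulo lcm(2873, 481, 26) = 212602.

60835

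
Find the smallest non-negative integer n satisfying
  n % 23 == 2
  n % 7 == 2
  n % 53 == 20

1451

The moduli are pairwise coprime; M = 23·7·53 = 8533.
M/23 = 371; 371 ≡ 3 (mod 23); 3·8 ≡ 1, so inverse 8.
M/7 = 1219; 1219 ≡ 1 (mod 7), inverse 1.
M/53 = 161; 161 ≡ 2 (mod 53); 2·27 ≡ 1, so inverse 27.
n ≡ 2·371·8 + 2·1219·1 + 20·161·27 = 95314.
95314 mod 8533 = 1451.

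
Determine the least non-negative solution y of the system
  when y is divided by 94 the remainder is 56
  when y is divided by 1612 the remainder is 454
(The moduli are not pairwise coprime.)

52038

gcd(94, 1612) = 2 and 2 | (454 − 56), so the pair is consistent; merging gives y ≡ 52038 (mod 75764), where 75764 = lcm(94, 1612).
The solution is unique modulo lcm(94, 1612) = 75764.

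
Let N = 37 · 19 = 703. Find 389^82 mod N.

Mod 37: 389 ≡ 19; by Fermat, exponent reduces to 82 mod 36 = 10; 19^10 ≡ 3 (mod 37).
Mod 19: 389 ≡ 9; by Fermat, exponent reduces to 82 mod 18 = 10; 9^10 ≡ 9 (mod 19).
Combine by CRT: x ≡ 3 (mod 37), x ≡ 9 (mod 19) ⇒ x ≡ 484 (mod 703).

484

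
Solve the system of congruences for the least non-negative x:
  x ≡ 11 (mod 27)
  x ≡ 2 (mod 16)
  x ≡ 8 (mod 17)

The moduli are pairwise coprime; N = 27·16·17 = 7344.
N/27 = 272; 272 ≡ 2 (mod 27); 2·14 ≡ 1, so inverse 14.
N/16 = 459; 459 ≡ 11 (mod 16); 11·3 ≡ 1, so inverse 3.
N/17 = 432; 432 ≡ 7 (mod 17); 7·5 ≡ 1, so inverse 5.
x ≡ 11·272·14 + 2·459·3 + 8·432·5 = 61922.
61922 mod 7344 = 3170.

3170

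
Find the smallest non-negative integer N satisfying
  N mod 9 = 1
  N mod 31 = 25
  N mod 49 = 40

4303

The moduli are pairwise coprime; M = 9·31·49 = 13671.
M/9 = 1519; 1519 ≡ 7 (mod 9); 7·4 ≡ 1, so inverse 4.
M/31 = 441; 441 ≡ 7 (mod 31); 7·9 ≡ 1, so inverse 9.
M/49 = 279; 279 ≡ 34 (mod 49); 34·13 ≡ 1, so inverse 13.
N ≡ 1·1519·4 + 25·441·9 + 40·279·13 = 250381.
250381 mod 13671 = 4303.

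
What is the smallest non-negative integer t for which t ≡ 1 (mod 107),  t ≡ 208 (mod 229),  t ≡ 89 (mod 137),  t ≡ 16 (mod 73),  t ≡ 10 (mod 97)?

12798119773

From t ≡ 1 (mod 107) write t = 1 + 107s. Substituting into t ≡ 208 (mod 229) gives 107s ≡ 207 (mod 229), and since 107⁻¹ ≡ 122 (mod 229), s ≡ 64. Hence t ≡ 1 + 107·64 = 6849 (mod 24503).
From t ≡ 6849 (mod 24503) write t = 6849 + 24503s. Substituting into t ≡ 89 (mod 137) gives 24503s ≡ 90 (mod 137), and since 117⁻¹ ≡ 89 (mod 137), s ≡ 64. Hence t ≡ 6849 + 24503·64 = 1575041 (mod 3356911).
From t ≡ 1575041 (mod 3356911) write t = 1575041 + 3356911s. Substituting into t ≡ 16 (mod 73) gives 3356911s ≡ 23 (mod 73), and since 6⁻¹ ≡ 61 (mod 73), s ≡ 16. Hence t ≡ 1575041 + 3356911·16 = 55285617 (mod 245054503).
From t ≡ 55285617 (mod 245054503) write t = 55285617 + 245054503s. Substituting into t ≡ 10 (mod 97) gives 245054503s ≡ 28 (mod 97), and since 8⁻¹ ≡ 85 (mod 97), s ≡ 52. Hence t ≡ 55285617 + 245054503·52 = 12798119773 (mod 23770286791).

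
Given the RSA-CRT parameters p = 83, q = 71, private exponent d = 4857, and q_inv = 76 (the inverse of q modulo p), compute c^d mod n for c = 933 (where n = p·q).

4784

d_p = d mod (p−1) = 4857 mod 82 = 19; d_q = d mod (q−1) = 27.
m₁ = c^(d_p) mod p: c ≡ 20 (mod 83), and 20^19 mod 83 = 53.
m₂ = c^(d_q) mod q: c ≡ 10 (mod 71), and 10^27 mod 71 = 27.
h = q_inv·(m₁ − m₂) mod p = 76·(53 − 27) mod 83 = 67.
m = m₂ + h·q = 27 + 67·71 = 4784.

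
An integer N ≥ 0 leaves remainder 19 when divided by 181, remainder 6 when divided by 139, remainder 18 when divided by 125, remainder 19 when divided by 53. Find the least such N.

93944268

From N ≡ 19 (mod 181) write N = 19 + 181t. Substituting into N ≡ 6 (mod 139) gives 181t ≡ 126 (mod 139), and since 42⁻¹ ≡ 96 (mod 139), t ≡ 3. Hence N ≡ 19 + 181·3 = 562 (mod 25159).
From N ≡ 562 (mod 25159) write N = 562 + 25159t. Substituting into N ≡ 18 (mod 125) gives 25159t ≡ 81 (mod 125), and since 34⁻¹ ≡ 114 (mod 125), t ≡ 109. Hence N ≡ 562 + 25159·109 = 2742893 (mod 3144875).
From N ≡ 2742893 (mod 3144875) write N = 2742893 + 3144875t. Substituting into N ≡ 19 (mod 53) gives 3144875t ≡ 35 (mod 53), and since 14⁻¹ ≡ 19 (mod 53), t ≡ 29. Hence N ≡ 2742893 + 3144875·29 = 93944268 (mod 166678375).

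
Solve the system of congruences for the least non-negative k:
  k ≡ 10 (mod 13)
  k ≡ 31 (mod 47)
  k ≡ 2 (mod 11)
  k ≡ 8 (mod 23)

136237

The moduli are pairwise coprime; N = 13·47·11·23 = 154583.
N/13 = 11891; 11891 ≡ 9 (mod 13); 9·3 ≡ 1, so inverse 3.
N/47 = 3289; 3289 ≡ 46 (mod 47); 46·46 ≡ 1, so inverse 46.
N/11 = 14053; 14053 ≡ 6 (mod 11); 6·2 ≡ 1, so inverse 2.
N/23 = 6721; 6721 ≡ 5 (mod 23); 5·14 ≡ 1, so inverse 14.
k ≡ 10·11891·3 + 31·3289·46 + 2·14053·2 + 8·6721·14 = 5855808.
5855808 mod 154583 = 136237.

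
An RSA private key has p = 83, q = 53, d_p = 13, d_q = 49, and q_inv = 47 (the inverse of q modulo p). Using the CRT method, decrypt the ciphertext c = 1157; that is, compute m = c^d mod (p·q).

m₁ = c^(d_p) mod p: c ≡ 78 (mod 83), and 78^13 mod 83 = 36.
m₂ = c^(d_q) mod q: c ≡ 44 (mod 53), and 44^49 mod 53 = 49.
h = q_inv·(m₁ − m₂) mod p = 47·(36 − 49) mod 83 = 53.
m = m₂ + h·q = 49 + 53·53 = 2858.

2858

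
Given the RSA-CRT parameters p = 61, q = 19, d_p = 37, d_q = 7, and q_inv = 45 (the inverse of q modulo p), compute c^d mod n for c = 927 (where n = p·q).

m₁ = c^(d_p) mod p: c ≡ 12 (mod 61), and 12^37 mod 61 = 42.
m₂ = c^(d_q) mod q: c ≡ 15 (mod 19), and 15^7 mod 19 = 13.
h = q_inv·(m₁ − m₂) mod p = 45·(42 − 13) mod 61 = 24.
m = m₂ + h·q = 13 + 24·19 = 469.

469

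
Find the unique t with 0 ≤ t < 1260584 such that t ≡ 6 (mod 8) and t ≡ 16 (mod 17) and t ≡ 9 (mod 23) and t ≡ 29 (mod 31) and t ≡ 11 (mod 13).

1250910

Combine the congruences pairwise.
From t ≡ 6 (mod 8) write t = 6 + 8s. Substituting into t ≡ 16 (mod 17) gives 8s ≡ 10 (mod 17), and since 8⁻¹ ≡ 15 (mod 17), s ≡ 14. Hence t ≡ 6 + 8·14 = 118 (mod 136).
From t ≡ 118 (mod 136) write t = 118 + 136s. Substituting into t ≡ 9 (mod 23) gives 136s ≡ 6 (mod 23), and since 21⁻¹ ≡ 11 (mod 23), s ≡ 20. Hence t ≡ 118 + 136·20 = 2838 (mod 3128).
From t ≡ 2838 (mod 3128) write t = 2838 + 3128s. Substituting into t ≡ 29 (mod 31) gives 3128s ≡ 12 (mod 31), and since 28⁻¹ ≡ 10 (mod 31), s ≡ 27. Hence t ≡ 2838 + 3128·27 = 87294 (mod 96968).
From t ≡ 87294 (mod 96968) write t = 87294 + 96968s. Substituting into t ≡ 11 (mod 13) gives 96968s ≡ 12 (mod 13), and since 1⁻¹ ≡ 1 (mod 13), s ≡ 12. Hence t ≡ 87294 + 96968·12 = 1250910 (mod 1260584).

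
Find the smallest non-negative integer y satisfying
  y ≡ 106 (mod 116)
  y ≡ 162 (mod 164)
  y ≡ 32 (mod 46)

18202

gcd(116, 164) = 4 and 4 | (162 − 106), so the pair is consistent; merging gives y ≡ 3934 (mod 4756), where 4756 = lcm(116, 164).
gcd(4756, 46) = 2 and 2 | (32 − 3934), so the pair is consistent; merging gives y ≡ 18202 (mod 109388), where 109388 = lcm(4756, 46).
The solution is unique modulo lcm(116, 164, 46) = 109388.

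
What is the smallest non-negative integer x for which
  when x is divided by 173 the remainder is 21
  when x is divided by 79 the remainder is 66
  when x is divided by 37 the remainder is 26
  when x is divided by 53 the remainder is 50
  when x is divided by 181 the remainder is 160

The moduli are pairwise coprime; N = 173·79·37·53·181 = 4850978647.
N/173 = 28040339; 28040339 ≡ 153 (mod 173); 153·147 ≡ 1, so inverse 147.
N/79 = 61404793; 61404793 ≡ 68 (mod 79); 68·43 ≡ 1, so inverse 43.
N/37 = 131107531; 131107531 ≡ 29 (mod 37); 29·23 ≡ 1, so inverse 23.
N/53 = 91527899; 91527899 ≡ 26 (mod 53); 26·51 ≡ 1, so inverse 51.
N/181 = 26800987; 26800987 ≡ 136 (mod 181); 136·4 ≡ 1, so inverse 4.
x ≡ 21·28040339·147 + 66·61404793·43 + 26·131107531·23 + 50·91527899·51 + 160·26800987·4 = 589778406695.
589778406695 mod 4850978647 = 2809990408.

2809990408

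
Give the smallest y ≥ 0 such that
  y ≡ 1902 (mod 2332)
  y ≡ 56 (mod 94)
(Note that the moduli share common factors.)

gcd(2332, 94) = 2 and 2 | (56 − 1902), so the pair is consistent; merging gives y ≡ 46210 (mod 109604), where 109604 = lcm(2332, 94).
The solution is unique modulo lcm(2332, 94) = 109604.

46210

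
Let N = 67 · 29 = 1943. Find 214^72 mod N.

Mod 67: 214 ≡ 13; by Fermat, exponent reduces to 72 mod 66 = 6; 13^6 ≡ 62 (mod 67).
Mod 29: 214 ≡ 11; by Fermat, exponent reduces to 72 mod 28 = 16; 11^16 ≡ 24 (mod 29).
Combine by CRT: x ≡ 62 (mod 67), x ≡ 24 (mod 29) ⇒ x ≡ 1938 (mod 1943).

1938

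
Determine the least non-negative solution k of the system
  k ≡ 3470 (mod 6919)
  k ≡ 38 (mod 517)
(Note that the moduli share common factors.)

Combine the congruences pairwise.
gcd(6919, 517) = 11 and 11 | (38 − 3470), so the pair is consistent; merging gives k ≡ 100336 (mod 325193), where 325193 = lcm(6919, 517).
The solution is unique modulo lcm(6919, 517) = 325193.

100336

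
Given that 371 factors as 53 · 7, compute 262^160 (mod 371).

81

Mod 53: 262 ≡ 50; by Fermat, exponent reduces to 160 mod 52 = 4; 50^4 ≡ 28 (mod 53).
Mod 7: 262 ≡ 3; by Fermat, exponent reduces to 160 mod 6 = 4; 3^4 ≡ 4 (mod 7).
Combine by CRT: x ≡ 28 (mod 53), x ≡ 4 (mod 7) ⇒ x ≡ 81 (mod 371).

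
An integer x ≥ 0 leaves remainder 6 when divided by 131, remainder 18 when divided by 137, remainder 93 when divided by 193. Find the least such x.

2063649

From x ≡ 6 (mod 131) write x = 6 + 131t. Substituting into x ≡ 18 (mod 137) gives 131t ≡ 12 (mod 137), and since 131⁻¹ ≡ 114 (mod 137), t ≡ 135. Hence x ≡ 6 + 131·135 = 17691 (mod 17947).
From x ≡ 17691 (mod 17947) write x = 17691 + 17947t. Substituting into x ≡ 93 (mod 193) gives 17947t ≡ 158 (mod 193), and since 191⁻¹ ≡ 96 (mod 193), t ≡ 114. Hence x ≡ 17691 + 17947·114 = 2063649 (mod 3463771).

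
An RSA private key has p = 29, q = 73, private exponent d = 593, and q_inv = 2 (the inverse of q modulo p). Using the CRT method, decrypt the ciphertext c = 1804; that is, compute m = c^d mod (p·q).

d_p = d mod (p−1) = 593 mod 28 = 5; d_q = d mod (q−1) = 17.
m₁ = c^(d_p) mod p: c ≡ 6 (mod 29), and 6^5 mod 29 = 4.
m₂ = c^(d_q) mod q: c ≡ 52 (mod 73), and 52^17 mod 73 = 43.
h = q_inv·(m₁ − m₂) mod p = 2·(4 − 43) mod 29 = 9.
m = m₂ + h·q = 43 + 9·73 = 700.

700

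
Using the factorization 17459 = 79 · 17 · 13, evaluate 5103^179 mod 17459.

13015

Mod 79: 5103 ≡ 47; by Fermat, exponent reduces to 179 mod 78 = 23; 47^23 ≡ 59 (mod 79).
Mod 17: 5103 ≡ 3; by Fermat, exponent reduces to 179 mod 16 = 3; 3^3 ≡ 10 (mod 17).
Mod 13: 5103 ≡ 7; by Fermat, exponent reduces to 179 mod 12 = 11; 7^11 ≡ 2 (mod 13).
Combine by CRT: x ≡ 59 (mod 79), x ≡ 10 (mod 17), x ≡ 2 (mod 13) ⇒ x ≡ 13015 (mod 17459).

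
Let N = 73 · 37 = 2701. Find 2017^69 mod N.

119

Mod 73: 2017 ≡ 46; 46^69 ≡ 46 (mod 73).
Mod 37: 2017 ≡ 19; by Fermat, exponent reduces to 69 mod 36 = 33; 19^33 ≡ 8 (mod 37).
Combine by CRT: x ≡ 46 (mod 73), x ≡ 8 (mod 37) ⇒ x ≡ 119 (mod 2701).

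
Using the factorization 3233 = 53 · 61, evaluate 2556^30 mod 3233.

Mod 53: 2556 ≡ 12; 12^30 ≡ 40 (mod 53).
Mod 61: 2556 ≡ 55; 55^30 ≡ 60 (mod 61).
Combine by CRT: x ≡ 40 (mod 53), x ≡ 60 (mod 61) ⇒ x ≡ 1524 (mod 3233).

1524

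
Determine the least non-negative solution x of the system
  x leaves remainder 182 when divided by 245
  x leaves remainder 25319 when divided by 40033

65352

Combine the congruences pairwise.
gcd(245, 40033) = 49 and 49 | (25319 − 182), so the pair is consistent; merging gives x ≡ 65352 (mod 200165), where 200165 = lcm(245, 40033).
The solution is unique modulo lcm(245, 40033) = 200165.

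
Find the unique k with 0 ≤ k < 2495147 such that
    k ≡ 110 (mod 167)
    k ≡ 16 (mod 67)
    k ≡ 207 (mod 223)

From k ≡ 110 (mod 167) write k = 110 + 167t. Substituting into k ≡ 16 (mod 67) gives 167t ≡ 40 (mod 67), and since 33⁻¹ ≡ 65 (mod 67), t ≡ 54. Hence k ≡ 110 + 167·54 = 9128 (mod 11189).
From k ≡ 9128 (mod 11189) write k = 9128 + 11189t. Substituting into k ≡ 207 (mod 223) gives 11189t ≡ 222 (mod 223), and since 39⁻¹ ≡ 183 (mod 223), t ≡ 40. Hence k ≡ 9128 + 11189·40 = 456688 (mod 2495147).

456688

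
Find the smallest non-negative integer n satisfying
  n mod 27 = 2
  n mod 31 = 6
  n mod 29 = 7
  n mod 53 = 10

The moduli are pairwise coprime; M = 27·31·29·53 = 1286469.
M/27 = 47647; 47647 ≡ 19 (mod 27); 19·10 ≡ 1, so inverse 10.
M/31 = 41499; 41499 ≡ 21 (mod 31); 21·3 ≡ 1, so inverse 3.
M/29 = 44361; 44361 ≡ 20 (mod 29); 20·16 ≡ 1, so inverse 16.
M/53 = 24273; 24273 ≡ 52 (mod 53); 52·52 ≡ 1, so inverse 52.
n ≡ 2·47647·10 + 6·41499·3 + 7·44361·16 + 10·24273·52 = 19290314.
19290314 mod 1286469 = 1279748.

1279748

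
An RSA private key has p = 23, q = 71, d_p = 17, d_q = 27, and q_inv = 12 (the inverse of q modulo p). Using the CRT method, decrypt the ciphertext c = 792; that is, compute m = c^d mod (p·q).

1627

m₁ = c^(d_p) mod p: c ≡ 10 (mod 23), and 10^17 mod 23 = 17.
m₂ = c^(d_q) mod q: c ≡ 11 (mod 71), and 11^27 mod 71 = 65.
h = q_inv·(m₁ − m₂) mod p = 12·(17 − 65) mod 23 = 22.
m = m₂ + h·q = 65 + 22·71 = 1627.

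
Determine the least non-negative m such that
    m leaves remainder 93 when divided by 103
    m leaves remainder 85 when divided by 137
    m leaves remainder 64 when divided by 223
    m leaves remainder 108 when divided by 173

480518680

The moduli are pairwise coprime; N = 103·137·223·173 = 544388269.
N/103 = 5285323; 5285323 ≡ 84 (mod 103); 84·65 ≡ 1, so inverse 65.
N/137 = 3973637; 3973637 ≡ 89 (mod 137); 89·117 ≡ 1, so inverse 117.
N/223 = 2441203; 2441203 ≡ 22 (mod 223); 22·71 ≡ 1, so inverse 71.
N/173 = 3146753; 3146753 ≡ 56 (mod 173); 56·34 ≡ 1, so inverse 34.
m ≡ 93·5285323·65 + 85·3973637·117 + 64·2441203·71 + 108·3146753·34 = 94115300948.
94115300948 mod 544388269 = 480518680.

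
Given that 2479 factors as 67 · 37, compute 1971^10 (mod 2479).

Mod 67: 1971 ≡ 28; 28^10 ≡ 54 (mod 67).
Mod 37: 1971 ≡ 10; 10^10 ≡ 10 (mod 37).
Combine by CRT: x ≡ 54 (mod 67), x ≡ 10 (mod 37) ⇒ x ≡ 121 (mod 2479).

121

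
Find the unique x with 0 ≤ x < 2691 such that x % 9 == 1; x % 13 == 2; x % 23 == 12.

1783

The moduli are pairwise coprime; N = 9·13·23 = 2691.
N/9 = 299; 299 ≡ 2 (mod 9); 2·5 ≡ 1, so inverse 5.
N/13 = 207; 207 ≡ 12 (mod 13); 12·12 ≡ 1, so inverse 12.
N/23 = 117; 117 ≡ 2 (mod 23); 2·12 ≡ 1, so inverse 12.
x ≡ 1·299·5 + 2·207·12 + 12·117·12 = 23311.
23311 mod 2691 = 1783.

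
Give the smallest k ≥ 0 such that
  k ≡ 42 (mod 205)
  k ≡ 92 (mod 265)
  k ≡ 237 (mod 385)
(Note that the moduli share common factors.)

653582

gcd(205, 265) = 5 and 5 | (92 − 42), so the pair is consistent; merging gives k ≡ 1682 (mod 10865), where 10865 = lcm(205, 265).
gcd(10865, 385) = 5 and 5 | (237 − 1682), so the pair is consistent; merging gives k ≡ 653582 (mod 836605), where 836605 = lcm(10865, 385).
The solution is unique modulo lcm(205, 265, 385) = 836605.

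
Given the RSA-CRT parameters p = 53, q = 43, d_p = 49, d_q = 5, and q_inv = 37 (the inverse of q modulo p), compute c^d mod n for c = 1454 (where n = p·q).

1030

m₁ = c^(d_p) mod p: c ≡ 23 (mod 53), and 23^49 mod 53 = 23.
m₂ = c^(d_q) mod q: c ≡ 35 (mod 43), and 35^5 mod 43 = 41.
h = q_inv·(m₁ − m₂) mod p = 37·(23 − 41) mod 53 = 23.
m = m₂ + h·q = 41 + 23·43 = 1030.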